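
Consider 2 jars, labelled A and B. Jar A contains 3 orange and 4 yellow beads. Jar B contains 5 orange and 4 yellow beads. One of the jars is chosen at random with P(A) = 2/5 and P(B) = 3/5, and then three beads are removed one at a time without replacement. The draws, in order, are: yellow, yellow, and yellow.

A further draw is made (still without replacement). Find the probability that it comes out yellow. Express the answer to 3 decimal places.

The likelihood of the observed sequence under each hypothesis: P(data | jar A) = (4/7)(3/6)(2/5) = 4/35; P(data | jar B) = (4/9)(3/8)(2/7) = 1/21.
Weighting by the prior gives 2/5 · 4/35 = 8/175, 3/5 · 1/21 = 1/35; summing to 13/175.
Dividing through by the total gives posterior P(jar A | data) = 8/13, P(jar B | data) = 5/13.
So P(yellow next | data) = Σ P(yellow next | H) P(H | data) = (1/4)(8/13) + (1/6)(5/13) = 17/78.

0.218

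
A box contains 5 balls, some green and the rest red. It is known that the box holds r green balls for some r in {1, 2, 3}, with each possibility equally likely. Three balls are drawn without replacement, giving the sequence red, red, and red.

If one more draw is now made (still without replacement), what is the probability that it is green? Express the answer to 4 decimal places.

The likelihood of the observed sequence under each hypothesis: P(data | r = 1) = (4/5)(3/4)(2/3) = 2/5; P(data | r = 2) = (3/5)(2/4)(1/3) = 1/10; P(data | r = 3) = (2/5)(1/4)(0/3) = 0.
The prior-weighted likelihoods are 1/3 · 2/5 = 2/15, 1/3 · 1/10 = 1/30, 1/3 · 0 = 0; with total 1/6.
The posterior is then P(r = 1 | data) = 4/5, P(r = 2 | data) = 1/5, P(r = 3 | data) = 0.
Averaging over the posterior, P(green next | data) = (1/2)(4/5) + (1)(1/5) = 3/5.

0.6000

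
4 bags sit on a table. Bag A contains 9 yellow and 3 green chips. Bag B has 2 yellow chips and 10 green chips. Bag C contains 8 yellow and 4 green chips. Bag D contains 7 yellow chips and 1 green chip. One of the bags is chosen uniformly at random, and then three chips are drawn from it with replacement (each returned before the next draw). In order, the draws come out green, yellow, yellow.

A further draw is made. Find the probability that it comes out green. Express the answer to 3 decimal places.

The likelihood of the observed sequence under each hypothesis: P(data | bag A) = (3/12)(9/12)(9/12) = 0.14062; P(data | bag B) = (10/12)(2/12)(2/12) = 0.023148; P(data | bag C) = (4/12)(8/12)(8/12) = 0.14815; P(data | bag D) = (1/8)(7/8)(7/8) = 0.095703.
Weighting by the prior gives 1/4 · 0.14062 = 0.035156, 1/4 · 0.023148 = 0.005787, 1/4 · 0.14815 = 0.037037, 1/4 · 0.095703 = 0.023926; these sum to 0.10191.
The posterior is then P(bag A | data) = 0.34499, P(bag B | data) = 0.056788, P(bag C | data) = 0.36344, P(bag D | data) = 0.23478.
The predictive probability is P(green next | data) = (1/4)(0.34499) + (5/6)(0.056788) + (1/3)(0.36344) + (1/8)(0.23478) = 0.28407.

0.284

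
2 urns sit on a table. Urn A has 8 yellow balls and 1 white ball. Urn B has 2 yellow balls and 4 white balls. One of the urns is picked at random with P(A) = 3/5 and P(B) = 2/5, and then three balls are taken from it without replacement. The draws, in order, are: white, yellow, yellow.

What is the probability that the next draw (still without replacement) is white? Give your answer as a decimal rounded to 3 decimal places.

Under each hypothesis, the probability of the observed sequence is: P(data | urn A) = (1/9)(8/8)(7/7) = 1/9; P(data | urn B) = (4/6)(2/5)(1/4) = 1/15.
The prior-weighted likelihoods are 3/5 · 1/9 = 1/15, 2/5 · 1/15 = 2/75; with total 7/75.
The posterior is then P(urn A | data) = 5/7, P(urn B | data) = 2/7.
Averaging over the posterior, P(white next | data) = (0)(5/7) + (1)(2/7) = 2/7.

0.286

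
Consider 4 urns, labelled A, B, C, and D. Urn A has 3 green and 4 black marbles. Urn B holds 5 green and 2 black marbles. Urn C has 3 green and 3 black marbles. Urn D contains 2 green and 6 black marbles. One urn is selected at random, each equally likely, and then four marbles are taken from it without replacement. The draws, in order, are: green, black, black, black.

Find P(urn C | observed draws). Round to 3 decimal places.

0.179

The likelihood of the observed sequence under each hypothesis: P(data | urn A) = (3/7)(4/6)(3/5)(2/4) = 3/35; P(data | urn B) = (5/7)(2/6)(1/5)(0/4) = 0; P(data | urn C) = (3/6)(3/5)(2/4)(1/3) = 1/20; P(data | urn D) = (2/8)(6/7)(5/6)(4/5) = 1/7.
Multiplying each by its prior: 1/4 · 3/35 = 3/140, 1/4 · 0 = 0, 1/4 · 1/20 = 1/80, 1/4 · 1/7 = 1/28; summing to 39/560.
Hence P(urn C | data) = (1/80) / (39/560) = 7/39.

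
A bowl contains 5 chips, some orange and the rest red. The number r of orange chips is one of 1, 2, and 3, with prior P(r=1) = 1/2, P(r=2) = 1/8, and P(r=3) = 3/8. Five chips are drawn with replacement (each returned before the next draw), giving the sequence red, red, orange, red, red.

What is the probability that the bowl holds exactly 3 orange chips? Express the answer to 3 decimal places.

0.108

Under each hypothesis, the probability of the observed sequence is: P(data | r = 1) = (4/5)(4/5)(1/5)(4/5)(4/5) = 0.08192; P(data | r = 2) = (3/5)(3/5)(2/5)(3/5)(3/5) = 0.05184; P(data | r = 3) = (2/5)(2/5)(3/5)(2/5)(2/5) = 0.01536.
Weighting by the prior gives 1/2 · 0.08192 = 0.04096, 1/8 · 0.05184 = 0.00648, 3/8 · 0.01536 = 0.00576; summing to 0.0532.
Therefore the posterior P(r = 3 | data) = (0.00576) / (0.0532) = 0.10827.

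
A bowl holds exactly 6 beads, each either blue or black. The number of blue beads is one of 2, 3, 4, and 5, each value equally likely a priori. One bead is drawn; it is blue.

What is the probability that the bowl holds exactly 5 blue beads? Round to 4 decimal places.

For each hypothesis, P(data | H) works out to: P(data | r = 2) = (2/6) = 1/3; P(data | r = 3) = (3/6) = 1/2; P(data | r = 4) = (4/6) = 2/3; P(data | r = 5) = (5/6) = 5/6.
Weighting by the prior gives 1/4 · 1/3 = 1/12, 1/4 · 1/2 = 1/8, 1/4 · 2/3 = 1/6, 1/4 · 5/6 = 5/24; summing to 7/12.
So P(r = 5 | data) = (5/24) / (7/12) = 5/14.

0.3571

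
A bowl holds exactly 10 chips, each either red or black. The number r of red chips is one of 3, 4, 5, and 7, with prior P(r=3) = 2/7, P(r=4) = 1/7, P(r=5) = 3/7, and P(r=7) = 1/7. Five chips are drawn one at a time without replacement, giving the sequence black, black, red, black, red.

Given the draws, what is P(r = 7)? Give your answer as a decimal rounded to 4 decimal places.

0.0323

Under each hypothesis, the probability of the observed sequence is: P(data | r = 3) = (7/10)(6/9)(3/8)(5/7)(2/6) = 1/24; P(data | r = 4) = (6/10)(5/9)(4/8)(4/7)(3/6) = 1/21; P(data | r = 5) = (5/10)(4/9)(5/8)(3/7)(4/6) = 5/126; P(data | r = 7) = (3/10)(2/9)(7/8)(1/7)(6/6) = 1/120.
Multiplying each by its prior: 2/7 · 1/24 = 1/84, 1/7 · 1/21 = 1/147, 3/7 · 5/126 = 5/294, 1/7 · 1/120 = 1/840; summing to 31/840.
Therefore the posterior P(r = 7 | data) = (1/840) / (31/840) = 1/31.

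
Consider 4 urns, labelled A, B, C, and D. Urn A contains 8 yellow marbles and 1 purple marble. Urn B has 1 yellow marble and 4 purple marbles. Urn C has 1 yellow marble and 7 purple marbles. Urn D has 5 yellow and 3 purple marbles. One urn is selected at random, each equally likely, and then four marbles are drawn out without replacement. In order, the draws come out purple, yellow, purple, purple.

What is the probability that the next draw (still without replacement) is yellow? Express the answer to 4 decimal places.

0.0521

Under each hypothesis, the probability of the observed sequence is: P(data | urn A) = (1/9)(8/8)(0/7) = 0; P(data | urn B) = (4/5)(1/4)(3/3)(2/2) = 1/5; P(data | urn C) = (7/8)(1/7)(6/6)(5/5) = 1/8; P(data | urn D) = (3/8)(5/7)(2/6)(1/5) = 1/56.
The prior-weighted likelihoods are 1/4 · 0 = 0, 1/4 · 1/5 = 1/20, 1/4 · 1/8 = 1/32, 1/4 · 1/56 = 1/224; these sum to 3/35.
The posterior is then P(urn A | data) = 0, P(urn B | data) = 7/12, P(urn C | data) = 35/96, P(urn D | data) = 5/96.
Averaging over the posterior, P(yellow next | data) = (0)(7/12) + (0)(35/96) + (1)(5/96) = 5/96.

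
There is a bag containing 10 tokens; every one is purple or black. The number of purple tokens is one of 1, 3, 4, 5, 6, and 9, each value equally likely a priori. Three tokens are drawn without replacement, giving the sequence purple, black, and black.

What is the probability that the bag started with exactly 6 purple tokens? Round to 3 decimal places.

0.147

Compute the likelihood of the observed sequence for each case: P(data | r = 1) = (1/10)(9/9)(8/8) = 1/10; P(data | r = 3) = (3/10)(7/9)(6/8) = 7/40; P(data | r = 4) = (4/10)(6/9)(5/8) = 1/6; P(data | r = 5) = (5/10)(5/9)(4/8) = 5/36; P(data | r = 6) = (6/10)(4/9)(3/8) = 1/10; P(data | r = 9) = (9/10)(1/9)(0/8) = 0.
Multiplying each by its prior: 1/6 · 1/10 = 1/60, 1/6 · 7/40 = 7/240, 1/6 · 1/6 = 1/36, 1/6 · 5/36 = 5/216, 1/6 · 1/10 = 1/60, 1/6 · 0 = 0; these sum to 49/432.
Hence P(r = 6 | data) = (1/60) / (49/432) = 36/245.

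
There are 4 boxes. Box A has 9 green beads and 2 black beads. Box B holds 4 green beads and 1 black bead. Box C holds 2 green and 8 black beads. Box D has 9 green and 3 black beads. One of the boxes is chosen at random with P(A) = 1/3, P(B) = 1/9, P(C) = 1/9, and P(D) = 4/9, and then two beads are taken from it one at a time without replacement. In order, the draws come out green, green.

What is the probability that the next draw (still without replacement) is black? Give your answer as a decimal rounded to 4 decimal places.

0.2754

For each hypothesis, P(data | H) works out to: P(data | box A) = (9/11)(8/10) = 36/55; P(data | box B) = (4/5)(3/4) = 3/5; P(data | box C) = (2/10)(1/9) = 1/45; P(data | box D) = (9/12)(8/11) = 6/11.
Multiplying each by its prior: 1/3 · 36/55 = 12/55, 1/9 · 3/5 = 1/15, 1/9 · 1/45 = 1/405, 4/9 · 6/11 = 8/33; with total 472/891.
Dividing through by the total gives posterior P(box A | data) = 0.41186, P(box B | data) = 0.12585, P(box C | data) = 0.004661, P(box D | data) = 0.45763.
Averaging over the posterior, P(black next | data) = (2/9)(0.41186) + (1/3)(0.12585) + (1)(0.004661) + (3/10)(0.45763) = 0.27542.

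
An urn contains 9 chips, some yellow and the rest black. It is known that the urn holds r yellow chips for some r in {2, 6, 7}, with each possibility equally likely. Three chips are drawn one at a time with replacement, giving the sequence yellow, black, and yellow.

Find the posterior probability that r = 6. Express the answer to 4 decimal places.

Compute the likelihood of the observed sequence for each case: P(data | r = 2) = (2/9)(7/9)(2/9) = 0.038409; P(data | r = 6) = (6/9)(3/9)(6/9) = 0.14815; P(data | r = 7) = (7/9)(2/9)(7/9) = 0.13443.
Weighting by the prior gives 1/3 · 0.038409 = 0.012803, 1/3 · 0.14815 = 0.049383, 1/3 · 0.13443 = 0.04481; summing to 0.107.
So P(r = 6 | data) = (0.049383) / (0.107) = 0.46154.

0.4615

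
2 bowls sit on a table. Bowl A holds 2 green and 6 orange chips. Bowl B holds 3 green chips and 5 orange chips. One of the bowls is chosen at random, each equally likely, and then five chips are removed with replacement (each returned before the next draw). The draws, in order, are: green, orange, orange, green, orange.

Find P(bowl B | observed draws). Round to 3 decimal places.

0.566

Compute the likelihood of the observed sequence for each case: P(data | bowl A) = (2/8)(6/8)(6/8)(2/8)(6/8) = 0.026367; P(data | bowl B) = (3/8)(5/8)(5/8)(3/8)(5/8) = 0.034332.
Multiplying each by its prior: 1/2 · 0.026367 = 0.013184, 1/2 · 0.034332 = 0.017166; with total 0.03035.
Hence P(bowl B | data) = (0.017166) / (0.03035) = 0.56561.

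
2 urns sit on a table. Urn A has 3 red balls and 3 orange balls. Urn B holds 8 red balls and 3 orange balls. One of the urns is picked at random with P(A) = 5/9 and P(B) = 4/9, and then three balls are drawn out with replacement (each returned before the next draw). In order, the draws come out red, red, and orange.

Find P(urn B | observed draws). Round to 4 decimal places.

0.4800

Compute the likelihood of the observed sequence for each case: P(data | urn A) = (3/6)(3/6)(3/6) = 0.125; P(data | urn B) = (8/11)(8/11)(3/11) = 0.14425.
Weighting by the prior gives 5/9 · 0.125 = 0.069444, 4/9 · 0.14425 = 0.064112; with total 0.13356.
Hence P(urn B | data) = (0.064112) / (0.13356) = 0.48004.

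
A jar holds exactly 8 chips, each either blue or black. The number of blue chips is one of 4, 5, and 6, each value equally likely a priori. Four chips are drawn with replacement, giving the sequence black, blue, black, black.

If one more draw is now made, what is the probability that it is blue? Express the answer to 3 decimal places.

Under each hypothesis, the probability of the observed sequence is: P(data | r = 4) = (4/8)(4/8)(4/8)(4/8) = 0.0625; P(data | r = 5) = (3/8)(5/8)(3/8)(3/8) = 0.032959; P(data | r = 6) = (2/8)(6/8)(2/8)(2/8) = 0.011719.
The prior-weighted likelihoods are 1/3 · 0.0625 = 0.020833, 1/3 · 0.032959 = 0.010986, 1/3 · 0.011719 = 0.0039062; these sum to 0.035726.
The posterior is then P(r = 4 | data) = 0.58314, P(r = 5 | data) = 0.30752, P(r = 6 | data) = 0.10934.
The predictive probability is P(blue next | data) = (1/2)(0.58314) + (5/8)(0.30752) + (3/4)(0.10934) = 0.56577.

0.566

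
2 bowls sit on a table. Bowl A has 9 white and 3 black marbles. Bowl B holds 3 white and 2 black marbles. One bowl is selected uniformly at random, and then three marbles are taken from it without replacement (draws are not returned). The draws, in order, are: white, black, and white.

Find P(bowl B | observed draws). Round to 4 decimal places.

0.5500

Compute the likelihood of the observed sequence for each case: P(data | bowl A) = (9/12)(3/11)(8/10) = 9/55; P(data | bowl B) = (3/5)(2/4)(2/3) = 1/5.
Weighting by the prior gives 1/2 · 9/55 = 9/110, 1/2 · 1/5 = 1/10; these sum to 2/11.
So P(bowl B | data) = (1/10) / (2/11) = 11/20.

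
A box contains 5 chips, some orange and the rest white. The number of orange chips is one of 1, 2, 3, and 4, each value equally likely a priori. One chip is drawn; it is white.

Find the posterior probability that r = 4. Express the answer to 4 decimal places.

Under each hypothesis, the probability of this draw is: P(data | r = 1) = (4/5) = 4/5; P(data | r = 2) = (3/5) = 3/5; P(data | r = 3) = (2/5) = 2/5; P(data | r = 4) = (1/5) = 1/5.
Weighting by the prior gives 1/4 · 4/5 = 1/5, 1/4 · 3/5 = 3/20, 1/4 · 2/5 = 1/10, 1/4 · 1/5 = 1/20; these sum to 1/2.
By Bayes' rule, P(r = 4 | data) = (1/20) / (1/2) = 1/10.

0.1000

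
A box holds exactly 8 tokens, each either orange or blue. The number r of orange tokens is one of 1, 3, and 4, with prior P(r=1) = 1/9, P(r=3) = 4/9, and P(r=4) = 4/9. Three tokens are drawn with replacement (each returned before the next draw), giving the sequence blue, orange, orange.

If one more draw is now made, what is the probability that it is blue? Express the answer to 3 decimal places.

Under each hypothesis, the probability of the observed sequence is: P(data | r = 1) = (7/8)(1/8)(1/8) = 0.013672; P(data | r = 3) = (5/8)(3/8)(3/8) = 0.087891; P(data | r = 4) = (4/8)(4/8)(4/8) = 0.125.
Weighting by the prior gives 1/9 · 0.013672 = 0.0015191, 4/9 · 0.087891 = 0.039062, 4/9 · 0.125 = 0.055556; summing to 0.096137.
The posterior is then P(r = 1 | data) = 0.015801, P(r = 3 | data) = 0.40632, P(r = 4 | data) = 0.57788.
So P(blue next | data) = Σ P(blue next | H) P(H | data) = (7/8)(0.015801) + (5/8)(0.40632) + (1/2)(0.57788) = 0.55672.

0.557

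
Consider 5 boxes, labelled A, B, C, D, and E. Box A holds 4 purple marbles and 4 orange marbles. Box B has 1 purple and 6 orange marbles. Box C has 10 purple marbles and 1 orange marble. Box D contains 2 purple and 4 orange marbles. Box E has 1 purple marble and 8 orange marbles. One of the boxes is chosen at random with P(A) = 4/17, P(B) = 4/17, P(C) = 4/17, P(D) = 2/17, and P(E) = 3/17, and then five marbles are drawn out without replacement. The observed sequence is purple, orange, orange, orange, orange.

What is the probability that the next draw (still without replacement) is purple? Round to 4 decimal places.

0.1739

Compute the likelihood of the observed sequence for each case: P(data | box A) = (4/8)(4/7)(3/6)(2/5)(1/4) = 1/70; P(data | box B) = (1/7)(6/6)(5/5)(4/4)(3/3) = 1/7; P(data | box C) = (10/11)(1/10)(0/9) = 0; P(data | box D) = (2/6)(4/5)(3/4)(2/3)(1/2) = 1/15; P(data | box E) = (1/9)(8/8)(7/7)(6/6)(5/5) = 1/9.
Multiplying each by its prior: 4/17 · 1/70 = 2/595, 4/17 · 1/7 = 4/119, 4/17 · 0 = 0, 2/17 · 1/15 = 2/255, 3/17 · 1/9 = 1/51; with total 23/357.
The posterior is then P(box A | data) = 6/115, P(box B | data) = 12/23, P(box C | data) = 0, P(box D | data) = 14/115, P(box E | data) = 7/23.
So P(purple next | data) = Σ P(purple next | H) P(H | data) = (1)(6/115) + (0)(12/23) + (1)(14/115) + (0)(7/23) = 4/23.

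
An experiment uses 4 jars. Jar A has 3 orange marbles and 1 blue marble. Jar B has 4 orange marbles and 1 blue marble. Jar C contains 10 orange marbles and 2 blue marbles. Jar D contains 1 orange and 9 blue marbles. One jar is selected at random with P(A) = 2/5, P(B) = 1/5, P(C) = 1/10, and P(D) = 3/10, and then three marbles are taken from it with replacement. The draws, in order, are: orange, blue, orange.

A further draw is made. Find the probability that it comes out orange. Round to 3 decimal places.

0.755

Under each hypothesis, the probability of the observed sequence is: P(data | jar A) = (3/4)(1/4)(3/4) = 0.14062; P(data | jar B) = (4/5)(1/5)(4/5) = 0.128; P(data | jar C) = (10/12)(2/12)(10/12) = 0.11574; P(data | jar D) = (1/10)(9/10)(1/10) = 0.009.
Weighting by the prior gives 2/5 · 0.14062 = 0.05625, 1/5 · 0.128 = 0.0256, 1/10 · 0.11574 = 0.011574, 3/10 · 0.009 = 0.0027; these sum to 0.096124.
The posterior is then P(jar A | data) = 0.58518, P(jar B | data) = 0.26632, P(jar C | data) = 0.12041, P(jar D | data) = 0.028089.
The predictive probability is P(orange next | data) = (3/4)(0.58518) + (4/5)(0.26632) + (5/6)(0.12041) + (1/10)(0.028089) = 0.75509.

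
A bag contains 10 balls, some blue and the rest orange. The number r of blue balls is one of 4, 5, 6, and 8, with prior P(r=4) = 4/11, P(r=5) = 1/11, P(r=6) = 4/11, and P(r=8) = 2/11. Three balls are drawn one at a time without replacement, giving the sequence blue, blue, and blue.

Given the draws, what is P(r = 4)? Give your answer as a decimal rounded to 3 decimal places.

The likelihood of the observed sequence under each hypothesis: P(data | r = 4) = (4/10)(3/9)(2/8) = 1/30; P(data | r = 5) = (5/10)(4/9)(3/8) = 1/12; P(data | r = 6) = (6/10)(5/9)(4/8) = 1/6; P(data | r = 8) = (8/10)(7/9)(6/8) = 7/15.
Weighting by the prior gives 4/11 · 1/30 = 2/165, 1/11 · 1/12 = 1/132, 4/11 · 1/6 = 2/33, 2/11 · 7/15 = 14/165; summing to 109/660.
So P(r = 4 | data) = (2/165) / (109/660) = 8/109.

0.073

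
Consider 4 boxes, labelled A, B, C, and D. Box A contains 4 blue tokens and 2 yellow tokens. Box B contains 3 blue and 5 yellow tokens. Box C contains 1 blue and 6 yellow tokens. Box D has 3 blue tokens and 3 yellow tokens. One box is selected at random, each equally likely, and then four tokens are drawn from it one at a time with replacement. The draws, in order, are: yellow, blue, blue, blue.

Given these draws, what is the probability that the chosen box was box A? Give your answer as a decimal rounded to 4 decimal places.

Compute the likelihood of the observed sequence for each case: P(data | box A) = (2/6)(4/6)(4/6)(4/6) = 0.098765; P(data | box B) = (5/8)(3/8)(3/8)(3/8) = 0.032959; P(data | box C) = (6/7)(1/7)(1/7)(1/7) = 0.002499; P(data | box D) = (3/6)(3/6)(3/6)(3/6) = 0.0625.
Multiplying each by its prior: 1/4 · 0.098765 = 0.024691, 1/4 · 0.032959 = 0.0082397, 1/4 · 0.002499 = 0.00062474, 1/4 · 0.0625 = 0.015625; these sum to 0.049181.
Hence P(box A | data) = (0.024691) / (0.049181) = 0.50205.

0.5021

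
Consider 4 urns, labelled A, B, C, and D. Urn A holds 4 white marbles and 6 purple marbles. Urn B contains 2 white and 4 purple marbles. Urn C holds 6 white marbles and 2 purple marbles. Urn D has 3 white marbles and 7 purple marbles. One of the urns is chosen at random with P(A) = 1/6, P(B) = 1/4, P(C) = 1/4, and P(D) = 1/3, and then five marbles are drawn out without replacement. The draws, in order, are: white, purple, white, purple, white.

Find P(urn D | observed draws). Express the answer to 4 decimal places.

0.1772

The likelihood of the observed sequence under each hypothesis: P(data | urn A) = (4/10)(6/9)(3/8)(5/7)(2/6) = 0.02381; P(data | urn B) = (2/6)(4/5)(1/4)(3/3)(0/2) = 0; P(data | urn C) = (6/8)(2/7)(5/6)(1/5)(4/4) = 0.035714; P(data | urn D) = (3/10)(7/9)(2/8)(6/7)(1/6) = 0.0083333.
The prior-weighted likelihoods are 1/6 · 0.02381 = 0.0039683, 1/4 · 0 = 0, 1/4 · 0.035714 = 0.0089286, 1/3 · 0.0083333 = 0.0027778; these sum to 0.015675.
By Bayes' rule, P(urn D | data) = (0.0027778) / (0.015675) = 0.17722.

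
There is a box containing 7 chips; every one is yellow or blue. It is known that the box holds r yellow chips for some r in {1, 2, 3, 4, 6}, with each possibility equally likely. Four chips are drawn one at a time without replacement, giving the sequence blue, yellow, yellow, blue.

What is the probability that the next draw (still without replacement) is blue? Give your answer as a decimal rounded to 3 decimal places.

0.609

For each hypothesis, P(data | H) works out to: P(data | r = 1) = (6/7)(1/6)(0/5) = 0; P(data | r = 2) = (5/7)(2/6)(1/5)(4/4) = 1/21; P(data | r = 3) = (4/7)(3/6)(2/5)(3/4) = 3/35; P(data | r = 4) = (3/7)(4/6)(3/5)(2/4) = 3/35; P(data | r = 6) = (1/7)(6/6)(5/5)(0/4) = 0.
The prior-weighted likelihoods are 1/5 · 0 = 0, 1/5 · 1/21 = 1/105, 1/5 · 3/35 = 3/175, 1/5 · 3/35 = 3/175, 1/5 · 0 = 0; with total 23/525.
Normalising, the posterior is P(r = 1 | data) = 0, P(r = 2 | data) = 5/23, P(r = 3 | data) = 9/23, P(r = 4 | data) = 9/23, P(r = 6 | data) = 0.
Averaging over the posterior, P(blue next | data) = (1)(5/23) + (2/3)(9/23) + (1/3)(9/23) = 14/23.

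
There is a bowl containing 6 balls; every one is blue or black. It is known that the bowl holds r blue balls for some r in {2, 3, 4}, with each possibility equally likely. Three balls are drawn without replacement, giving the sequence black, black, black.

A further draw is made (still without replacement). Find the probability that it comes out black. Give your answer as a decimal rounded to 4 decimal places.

The likelihood of the observed sequence under each hypothesis: P(data | r = 2) = (4/6)(3/5)(2/4) = 1/5; P(data | r = 3) = (3/6)(2/5)(1/4) = 1/20; P(data | r = 4) = (2/6)(1/5)(0/4) = 0.
The prior-weighted likelihoods are 1/3 · 1/5 = 1/15, 1/3 · 1/20 = 1/60, 1/3 · 0 = 0; these sum to 1/12.
The posterior is then P(r = 2 | data) = 4/5, P(r = 3 | data) = 1/5, P(r = 4 | data) = 0.
So P(black next | data) = Σ P(black next | H) P(H | data) = (1/3)(4/5) + (0)(1/5) = 4/15.

0.2667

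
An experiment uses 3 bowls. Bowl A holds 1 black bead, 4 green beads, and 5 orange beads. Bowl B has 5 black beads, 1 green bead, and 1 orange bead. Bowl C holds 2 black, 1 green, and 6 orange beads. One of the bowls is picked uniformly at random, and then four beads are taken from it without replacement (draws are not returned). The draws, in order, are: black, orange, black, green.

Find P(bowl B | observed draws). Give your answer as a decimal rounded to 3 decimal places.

0.857

Under each hypothesis, the probability of the observed sequence is: P(data | bowl A) = (1/10)(5/9)(0/8) = 0; P(data | bowl B) = (5/7)(1/6)(4/5)(1/4) = 1/42; P(data | bowl C) = (2/9)(6/8)(1/7)(1/6) = 1/252.
Multiplying each by its prior: 1/3 · 0 = 0, 1/3 · 1/42 = 1/126, 1/3 · 1/252 = 1/756; these sum to 1/108.
By Bayes' rule, P(bowl B | data) = (1/126) / (1/108) = 6/7.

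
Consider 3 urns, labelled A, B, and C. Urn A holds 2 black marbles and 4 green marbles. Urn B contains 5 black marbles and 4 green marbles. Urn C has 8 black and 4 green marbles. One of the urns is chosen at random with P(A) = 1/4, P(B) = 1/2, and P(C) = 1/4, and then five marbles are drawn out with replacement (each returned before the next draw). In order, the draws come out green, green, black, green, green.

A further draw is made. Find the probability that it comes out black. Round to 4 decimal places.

0.4387

Under each hypothesis, the probability of the observed sequence is: P(data | urn A) = (4/6)(4/6)(2/6)(4/6)(4/6) = 0.065844; P(data | urn B) = (4/9)(4/9)(5/9)(4/9)(4/9) = 0.021677; P(data | urn C) = (4/12)(4/12)(8/12)(4/12)(4/12) = 0.0082305.
The prior-weighted likelihoods are 1/4 · 0.065844 = 0.016461, 1/2 · 0.021677 = 0.010838, 1/4 · 0.0082305 = 0.0020576; these sum to 0.029357.
Dividing through by the total gives posterior P(urn A | data) = 0.56072, P(urn B | data) = 0.3692, P(urn C | data) = 0.070089.
The predictive probability is P(black next | data) = (1/3)(0.56072) + (5/9)(0.3692) + (2/3)(0.070089) = 0.43874.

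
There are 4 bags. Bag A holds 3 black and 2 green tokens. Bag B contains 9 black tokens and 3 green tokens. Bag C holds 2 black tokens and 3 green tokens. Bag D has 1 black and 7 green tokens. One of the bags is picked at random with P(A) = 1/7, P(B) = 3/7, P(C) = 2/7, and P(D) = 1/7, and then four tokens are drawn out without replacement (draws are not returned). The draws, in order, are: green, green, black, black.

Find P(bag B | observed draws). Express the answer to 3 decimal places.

Compute the likelihood of the observed sequence for each case: P(data | bag A) = (2/5)(1/4)(3/3)(2/2) = 1/10; P(data | bag B) = (3/12)(2/11)(9/10)(8/9) = 2/55; P(data | bag C) = (3/5)(2/4)(2/3)(1/2) = 1/10; P(data | bag D) = (7/8)(6/7)(1/6)(0/5) = 0.
Weighting by the prior gives 1/7 · 1/10 = 1/70, 3/7 · 2/55 = 6/385, 2/7 · 1/10 = 1/35, 1/7 · 0 = 0; with total 9/154.
So P(bag B | data) = (6/385) / (9/154) = 4/15.

0.267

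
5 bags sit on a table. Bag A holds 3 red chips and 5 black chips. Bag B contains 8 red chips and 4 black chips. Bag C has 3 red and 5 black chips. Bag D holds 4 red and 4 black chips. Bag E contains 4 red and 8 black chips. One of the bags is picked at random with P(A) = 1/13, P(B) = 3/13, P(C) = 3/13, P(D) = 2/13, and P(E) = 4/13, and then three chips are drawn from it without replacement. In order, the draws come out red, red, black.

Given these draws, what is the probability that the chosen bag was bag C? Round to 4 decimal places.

0.1856

Compute the likelihood of the observed sequence for each case: P(data | bag A) = (3/8)(2/7)(5/6) = 5/56; P(data | bag B) = (8/12)(7/11)(4/10) = 28/165; P(data | bag C) = (3/8)(2/7)(5/6) = 5/56; P(data | bag D) = (4/8)(3/7)(4/6) = 1/7; P(data | bag E) = (4/12)(3/11)(8/10) = 4/55.
The prior-weighted likelihoods are 1/13 · 5/56 = 5/728, 3/13 · 28/165 = 28/715, 3/13 · 5/56 = 15/728, 2/13 · 1/7 = 2/91, 4/13 · 4/55 = 16/715; summing to 101/910.
By Bayes' rule, P(bag C | data) = (15/728) / (101/910) = 75/404.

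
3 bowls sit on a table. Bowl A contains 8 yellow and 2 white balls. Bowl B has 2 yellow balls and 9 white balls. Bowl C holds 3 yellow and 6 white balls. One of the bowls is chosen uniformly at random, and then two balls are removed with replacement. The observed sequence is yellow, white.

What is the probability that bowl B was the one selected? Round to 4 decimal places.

For each hypothesis, P(data | H) works out to: P(data | bowl A) = (8/10)(2/10) = 0.16; P(data | bowl B) = (2/11)(9/11) = 0.14876; P(data | bowl C) = (3/9)(6/9) = 0.22222.
Multiplying each by its prior: 1/3 · 0.16 = 0.053333, 1/3 · 0.14876 = 0.049587, 1/3 · 0.22222 = 0.074074; summing to 0.17699.
Hence P(bowl B | data) = (0.049587) / (0.17699) = 0.28016.

0.2802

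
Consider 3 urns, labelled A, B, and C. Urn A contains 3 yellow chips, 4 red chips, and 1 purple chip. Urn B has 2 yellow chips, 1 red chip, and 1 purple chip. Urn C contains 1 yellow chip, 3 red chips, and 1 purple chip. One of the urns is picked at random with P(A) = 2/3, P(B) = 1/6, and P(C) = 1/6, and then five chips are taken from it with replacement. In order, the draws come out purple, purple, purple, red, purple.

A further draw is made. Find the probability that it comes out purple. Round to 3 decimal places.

0.205

For each hypothesis, P(data | H) works out to: P(data | urn A) = (1/8)(1/8)(1/8)(4/8)(1/8) = 0.00012207; P(data | urn B) = (1/4)(1/4)(1/4)(1/4)(1/4) = 0.00097656; P(data | urn C) = (1/5)(1/5)(1/5)(3/5)(1/5) = 0.00096.
The prior-weighted likelihoods are 2/3 · 0.00012207 = 8.138e-05, 1/6 · 0.00097656 = 0.00016276, 1/6 · 0.00096 = 0.00016; summing to 0.00040414.
Normalising, the posterior is P(urn A | data) = 0.20137, P(urn B | data) = 0.40273, P(urn C | data) = 0.3959.
Averaging over the posterior, P(purple next | data) = (1/8)(0.20137) + (1/4)(0.40273) + (1/5)(0.3959) = 0.20503.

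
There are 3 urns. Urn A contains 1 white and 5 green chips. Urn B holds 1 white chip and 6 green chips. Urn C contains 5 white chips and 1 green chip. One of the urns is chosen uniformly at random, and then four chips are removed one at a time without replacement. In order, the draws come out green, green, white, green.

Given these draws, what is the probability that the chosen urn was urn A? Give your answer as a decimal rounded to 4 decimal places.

0.5385

For each hypothesis, P(data | H) works out to: P(data | urn A) = (5/6)(4/5)(1/4)(3/3) = 1/6; P(data | urn B) = (6/7)(5/6)(1/5)(4/4) = 1/7; P(data | urn C) = (1/6)(0/5) = 0.
Weighting by the prior gives 1/3 · 1/6 = 1/18, 1/3 · 1/7 = 1/21, 1/3 · 0 = 0; these sum to 13/126.
Hence P(urn A | data) = (1/18) / (13/126) = 7/13.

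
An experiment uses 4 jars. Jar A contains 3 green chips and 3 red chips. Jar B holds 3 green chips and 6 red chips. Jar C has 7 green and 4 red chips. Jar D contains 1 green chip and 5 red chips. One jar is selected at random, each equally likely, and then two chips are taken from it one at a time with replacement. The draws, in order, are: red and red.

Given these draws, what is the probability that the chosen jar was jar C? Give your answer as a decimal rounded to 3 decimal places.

0.087

For each hypothesis, P(data | H) works out to: P(data | jar A) = (3/6)(3/6) = 0.25; P(data | jar B) = (6/9)(6/9) = 0.44444; P(data | jar C) = (4/11)(4/11) = 0.13223; P(data | jar D) = (5/6)(5/6) = 0.69444.
Weighting by the prior gives 1/4 · 0.25 = 0.0625, 1/4 · 0.44444 = 0.11111, 1/4 · 0.13223 = 0.033058, 1/4 · 0.69444 = 0.17361; these sum to 0.38028.
Hence P(jar C | data) = (0.033058) / (0.38028) = 0.08693.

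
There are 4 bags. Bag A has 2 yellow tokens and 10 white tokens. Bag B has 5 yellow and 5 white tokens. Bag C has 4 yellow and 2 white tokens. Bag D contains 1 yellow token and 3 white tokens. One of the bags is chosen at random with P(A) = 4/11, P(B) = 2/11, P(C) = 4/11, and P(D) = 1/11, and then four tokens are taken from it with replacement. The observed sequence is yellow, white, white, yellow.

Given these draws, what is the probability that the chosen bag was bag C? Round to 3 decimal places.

0.454

For each hypothesis, P(data | H) works out to: P(data | bag A) = (2/12)(10/12)(10/12)(2/12) = 0.01929; P(data | bag B) = (5/10)(5/10)(5/10)(5/10) = 0.0625; P(data | bag C) = (4/6)(2/6)(2/6)(4/6) = 0.049383; P(data | bag D) = (1/4)(3/4)(3/4)(1/4) = 0.035156.
The prior-weighted likelihoods are 4/11 · 0.01929 = 0.0070146, 2/11 · 0.0625 = 0.011364, 4/11 · 0.049383 = 0.017957, 1/11 · 0.035156 = 0.003196; with total 0.039532.
By Bayes' rule, P(bag C | data) = (0.017957) / (0.039532) = 0.45425.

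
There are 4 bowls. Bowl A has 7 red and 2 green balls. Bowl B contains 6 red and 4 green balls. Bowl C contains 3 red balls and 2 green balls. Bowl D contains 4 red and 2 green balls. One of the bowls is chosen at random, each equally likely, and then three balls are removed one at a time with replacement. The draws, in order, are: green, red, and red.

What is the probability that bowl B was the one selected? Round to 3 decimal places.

Under each hypothesis, the probability of the observed sequence is: P(data | bowl A) = (2/9)(7/9)(7/9) = 0.13443; P(data | bowl B) = (4/10)(6/10)(6/10) = 0.144; P(data | bowl C) = (2/5)(3/5)(3/5) = 0.144; P(data | bowl D) = (2/6)(4/6)(4/6) = 0.14815.
Weighting by the prior gives 1/4 · 0.13443 = 0.033608, 1/4 · 0.144 = 0.036, 1/4 · 0.144 = 0.036, 1/4 · 0.14815 = 0.037037; summing to 0.14264.
Therefore the posterior P(bowl B | data) = (0.036) / (0.14264) = 0.25238.

0.252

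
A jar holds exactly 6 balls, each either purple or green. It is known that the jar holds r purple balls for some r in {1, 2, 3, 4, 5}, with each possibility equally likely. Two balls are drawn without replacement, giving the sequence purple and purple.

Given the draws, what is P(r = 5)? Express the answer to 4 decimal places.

The likelihood of the observed sequence under each hypothesis: P(data | r = 1) = (1/6)(0/5) = 0; P(data | r = 2) = (2/6)(1/5) = 1/15; P(data | r = 3) = (3/6)(2/5) = 1/5; P(data | r = 4) = (4/6)(3/5) = 2/5; P(data | r = 5) = (5/6)(4/5) = 2/3.
The prior-weighted likelihoods are 1/5 · 0 = 0, 1/5 · 1/15 = 1/75, 1/5 · 1/5 = 1/25, 1/5 · 2/5 = 2/25, 1/5 · 2/3 = 2/15; with total 4/15.
Therefore the posterior P(r = 5 | data) = (2/15) / (4/15) = 1/2.

0.5000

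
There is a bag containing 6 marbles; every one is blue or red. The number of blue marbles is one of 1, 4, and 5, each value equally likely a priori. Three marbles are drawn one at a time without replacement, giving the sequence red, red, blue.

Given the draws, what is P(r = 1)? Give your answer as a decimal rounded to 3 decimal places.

The likelihood of the observed sequence under each hypothesis: P(data | r = 1) = (5/6)(4/5)(1/4) = 1/6; P(data | r = 4) = (2/6)(1/5)(4/4) = 1/15; P(data | r = 5) = (1/6)(0/5) = 0.
Weighting by the prior gives 1/3 · 1/6 = 1/18, 1/3 · 1/15 = 1/45, 1/3 · 0 = 0; with total 7/90.
Therefore the posterior P(r = 1 | data) = (1/18) / (7/90) = 5/7.

0.714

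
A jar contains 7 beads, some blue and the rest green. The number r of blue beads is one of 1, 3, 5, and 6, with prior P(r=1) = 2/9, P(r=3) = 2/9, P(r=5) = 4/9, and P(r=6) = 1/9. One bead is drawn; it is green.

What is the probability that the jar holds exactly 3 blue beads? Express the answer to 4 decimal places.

For each hypothesis, P(data | H) works out to: P(data | r = 1) = (6/7) = 6/7; P(data | r = 3) = (4/7) = 4/7; P(data | r = 5) = (2/7) = 2/7; P(data | r = 6) = (1/7) = 1/7.
Multiplying each by its prior: 2/9 · 6/7 = 4/21, 2/9 · 4/7 = 8/63, 4/9 · 2/7 = 8/63, 1/9 · 1/7 = 1/63; these sum to 29/63.
So P(r = 3 | data) = (8/63) / (29/63) = 8/29.

0.2759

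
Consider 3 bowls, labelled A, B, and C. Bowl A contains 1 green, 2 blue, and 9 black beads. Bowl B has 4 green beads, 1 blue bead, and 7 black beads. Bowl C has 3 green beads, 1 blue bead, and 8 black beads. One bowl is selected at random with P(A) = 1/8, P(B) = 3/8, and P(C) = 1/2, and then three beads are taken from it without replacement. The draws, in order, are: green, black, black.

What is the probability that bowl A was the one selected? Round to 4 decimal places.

0.0577

The likelihood of the observed sequence under each hypothesis: P(data | bowl A) = (1/12)(9/11)(8/10) = 3/55; P(data | bowl B) = (4/12)(7/11)(6/10) = 7/55; P(data | bowl C) = (3/12)(8/11)(7/10) = 7/55.
Multiplying each by its prior: 1/8 · 3/55 = 3/440, 3/8 · 7/55 = 21/440, 1/2 · 7/55 = 7/110; with total 13/110.
By Bayes' rule, P(bowl A | data) = (3/440) / (13/110) = 3/52.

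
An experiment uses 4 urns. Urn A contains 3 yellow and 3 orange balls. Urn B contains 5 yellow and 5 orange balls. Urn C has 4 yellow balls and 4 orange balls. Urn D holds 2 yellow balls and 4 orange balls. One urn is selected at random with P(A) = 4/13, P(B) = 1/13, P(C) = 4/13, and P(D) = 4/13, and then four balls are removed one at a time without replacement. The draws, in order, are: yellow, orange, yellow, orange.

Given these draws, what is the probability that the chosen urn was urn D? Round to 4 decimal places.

Compute the likelihood of the observed sequence for each case: P(data | urn A) = (3/6)(3/5)(2/4)(2/3) = 1/10; P(data | urn B) = (5/10)(5/9)(4/8)(4/7) = 5/63; P(data | urn C) = (4/8)(4/7)(3/6)(3/5) = 3/35; P(data | urn D) = (2/6)(4/5)(1/4)(3/3) = 1/15.
Multiplying each by its prior: 4/13 · 1/10 = 2/65, 1/13 · 5/63 = 5/819, 4/13 · 3/35 = 12/455, 4/13 · 1/15 = 4/195; these sum to 49/585.
Hence P(urn D | data) = (4/195) / (49/585) = 12/49.

0.2449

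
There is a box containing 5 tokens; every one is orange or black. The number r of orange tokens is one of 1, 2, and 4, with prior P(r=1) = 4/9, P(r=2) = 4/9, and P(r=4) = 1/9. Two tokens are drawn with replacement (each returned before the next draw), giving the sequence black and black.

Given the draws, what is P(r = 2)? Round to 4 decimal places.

Compute the likelihood of the observed sequence for each case: P(data | r = 1) = (4/5)(4/5) = 16/25; P(data | r = 2) = (3/5)(3/5) = 9/25; P(data | r = 4) = (1/5)(1/5) = 1/25.
Weighting by the prior gives 4/9 · 16/25 = 64/225, 4/9 · 9/25 = 4/25, 1/9 · 1/25 = 1/225; these sum to 101/225.
Therefore the posterior P(r = 2 | data) = (4/25) / (101/225) = 36/101.

0.3564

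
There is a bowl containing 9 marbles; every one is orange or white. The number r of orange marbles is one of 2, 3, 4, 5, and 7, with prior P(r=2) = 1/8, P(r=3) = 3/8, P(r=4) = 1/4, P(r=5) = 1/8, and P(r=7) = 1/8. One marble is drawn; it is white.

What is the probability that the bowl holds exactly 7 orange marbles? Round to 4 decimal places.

0.0488

Compute the likelihood of this draw for each case: P(data | r = 2) = (7/9) = 7/9; P(data | r = 3) = (6/9) = 2/3; P(data | r = 4) = (5/9) = 5/9; P(data | r = 5) = (4/9) = 4/9; P(data | r = 7) = (2/9) = 2/9.
The prior-weighted likelihoods are 1/8 · 7/9 = 7/72, 3/8 · 2/3 = 1/4, 1/4 · 5/9 = 5/36, 1/8 · 4/9 = 1/18, 1/8 · 2/9 = 1/36; with total 41/72.
Therefore the posterior P(r = 7 | data) = (1/36) / (41/72) = 2/41.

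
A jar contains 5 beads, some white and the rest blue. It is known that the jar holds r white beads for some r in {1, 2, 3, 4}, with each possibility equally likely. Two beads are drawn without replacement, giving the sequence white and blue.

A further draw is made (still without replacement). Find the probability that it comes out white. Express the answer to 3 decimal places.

Under each hypothesis, the probability of the observed sequence is: P(data | r = 1) = (1/5)(4/4) = 1/5; P(data | r = 2) = (2/5)(3/4) = 3/10; P(data | r = 3) = (3/5)(2/4) = 3/10; P(data | r = 4) = (4/5)(1/4) = 1/5.
Weighting by the prior gives 1/4 · 1/5 = 1/20, 1/4 · 3/10 = 3/40, 1/4 · 3/10 = 3/40, 1/4 · 1/5 = 1/20; with total 1/4.
Normalising, the posterior is P(r = 1 | data) = 1/5, P(r = 2 | data) = 3/10, P(r = 3 | data) = 3/10, P(r = 4 | data) = 1/5.
The predictive probability is P(white next | data) = (0)(1/5) + (1/3)(3/10) + (2/3)(3/10) + (1)(1/5) = 1/2.

0.500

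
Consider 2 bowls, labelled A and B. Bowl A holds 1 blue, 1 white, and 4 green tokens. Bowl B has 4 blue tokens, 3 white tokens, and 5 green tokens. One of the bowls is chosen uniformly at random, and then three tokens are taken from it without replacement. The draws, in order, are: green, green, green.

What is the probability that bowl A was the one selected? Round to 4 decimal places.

0.8148

For each hypothesis, P(data | H) works out to: P(data | bowl A) = (4/6)(3/5)(2/4) = 1/5; P(data | bowl B) = (5/12)(4/11)(3/10) = 1/22.
Multiplying each by its prior: 1/2 · 1/5 = 1/10, 1/2 · 1/22 = 1/44; these sum to 27/220.
By Bayes' rule, P(bowl A | data) = (1/10) / (27/220) = 22/27.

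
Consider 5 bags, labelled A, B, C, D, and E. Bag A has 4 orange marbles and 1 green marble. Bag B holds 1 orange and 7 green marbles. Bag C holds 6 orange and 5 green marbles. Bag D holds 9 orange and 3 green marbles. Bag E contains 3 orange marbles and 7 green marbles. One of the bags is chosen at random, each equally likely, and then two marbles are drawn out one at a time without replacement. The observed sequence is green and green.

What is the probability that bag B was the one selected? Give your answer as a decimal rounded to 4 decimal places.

The likelihood of the observed sequence under each hypothesis: P(data | bag A) = (1/5)(0/4) = 0; P(data | bag B) = (7/8)(6/7) = 0.75; P(data | bag C) = (5/11)(4/10) = 0.18182; P(data | bag D) = (3/12)(2/11) = 0.045455; P(data | bag E) = (7/10)(6/9) = 0.46667.
Weighting by the prior gives 1/5 · 0 = 0, 1/5 · 0.75 = 0.15, 1/5 · 0.18182 = 0.036364, 1/5 · 0.045455 = 0.0090909, 1/5 · 0.46667 = 0.093333; with total 0.28879.
By Bayes' rule, P(bag B | data) = (0.15) / (0.28879) = 0.51941.

0.5194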